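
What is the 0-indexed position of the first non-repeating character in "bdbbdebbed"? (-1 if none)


Input: bdbbdebbed
Character frequencies:
  'b': 5
  'd': 3
  'e': 2
Scanning left to right for freq == 1:
  Position 0 ('b'): freq=5, skip
  Position 1 ('d'): freq=3, skip
  Position 2 ('b'): freq=5, skip
  Position 3 ('b'): freq=5, skip
  Position 4 ('d'): freq=3, skip
  Position 5 ('e'): freq=2, skip
  Position 6 ('b'): freq=5, skip
  Position 7 ('b'): freq=5, skip
  Position 8 ('e'): freq=2, skip
  Position 9 ('d'): freq=3, skip
  No unique character found => answer = -1

-1


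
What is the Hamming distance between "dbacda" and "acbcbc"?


Comparing "dbacda" and "acbcbc" position by position:
  Position 0: 'd' vs 'a' => differ
  Position 1: 'b' vs 'c' => differ
  Position 2: 'a' vs 'b' => differ
  Position 3: 'c' vs 'c' => same
  Position 4: 'd' vs 'b' => differ
  Position 5: 'a' vs 'c' => differ
Total differences (Hamming distance): 5

5


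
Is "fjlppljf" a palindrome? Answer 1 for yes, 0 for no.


Input: fjlppljf
Reversed: fjlppljf
  Compare pos 0 ('f') with pos 7 ('f'): match
  Compare pos 1 ('j') with pos 6 ('j'): match
  Compare pos 2 ('l') with pos 5 ('l'): match
  Compare pos 3 ('p') with pos 4 ('p'): match
Result: palindrome

1


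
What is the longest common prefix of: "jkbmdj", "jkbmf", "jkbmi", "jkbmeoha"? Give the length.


Words: jkbmdj, jkbmf, jkbmi, jkbmeoha
  Position 0: all 'j' => match
  Position 1: all 'k' => match
  Position 2: all 'b' => match
  Position 3: all 'm' => match
  Position 4: ('d', 'f', 'i', 'e') => mismatch, stop
LCP = "jkbm" (length 4)

4


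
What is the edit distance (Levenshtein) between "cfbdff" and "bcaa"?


Computing edit distance: "cfbdff" -> "bcaa"
DP table:
           b    c    a    a
      0    1    2    3    4
  c   1    1    1    2    3
  f   2    2    2    2    3
  b   3    2    3    3    3
  d   4    3    3    4    4
  f   5    4    4    4    5
  f   6    5    5    5    5
Edit distance = dp[6][4] = 5

5


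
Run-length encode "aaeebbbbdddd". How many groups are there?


Input: aaeebbbbdddd
Scanning for consecutive runs:
  Group 1: 'a' x 2 (positions 0-1)
  Group 2: 'e' x 2 (positions 2-3)
  Group 3: 'b' x 4 (positions 4-7)
  Group 4: 'd' x 4 (positions 8-11)
Total groups: 4

4


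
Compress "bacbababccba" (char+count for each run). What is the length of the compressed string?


Input: bacbababccba
Runs:
  'b' x 1 => "b1"
  'a' x 1 => "a1"
  'c' x 1 => "c1"
  'b' x 1 => "b1"
  'a' x 1 => "a1"
  'b' x 1 => "b1"
  'a' x 1 => "a1"
  'b' x 1 => "b1"
  'c' x 2 => "c2"
  'b' x 1 => "b1"
  'a' x 1 => "a1"
Compressed: "b1a1c1b1a1b1a1b1c2b1a1"
Compressed length: 22

22


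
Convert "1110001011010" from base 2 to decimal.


Input: "1110001011010" in base 2
Positional expansion:
  Digit '1' (value 1) x 2^12 = 4096
  Digit '1' (value 1) x 2^11 = 2048
  Digit '1' (value 1) x 2^10 = 1024
  Digit '0' (value 0) x 2^9 = 0
  Digit '0' (value 0) x 2^8 = 0
  Digit '0' (value 0) x 2^7 = 0
  Digit '1' (value 1) x 2^6 = 64
  Digit '0' (value 0) x 2^5 = 0
  Digit '1' (value 1) x 2^4 = 16
  Digit '1' (value 1) x 2^3 = 8
  Digit '0' (value 0) x 2^2 = 0
  Digit '1' (value 1) x 2^1 = 2
  Digit '0' (value 0) x 2^0 = 0
Sum = 7258

7258


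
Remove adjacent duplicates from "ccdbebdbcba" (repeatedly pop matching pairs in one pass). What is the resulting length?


Input: ccdbebdbcba
Stack-based adjacent duplicate removal:
  Read 'c': push. Stack: c
  Read 'c': matches stack top 'c' => pop. Stack: (empty)
  Read 'd': push. Stack: d
  Read 'b': push. Stack: db
  Read 'e': push. Stack: dbe
  Read 'b': push. Stack: dbeb
  Read 'd': push. Stack: dbebd
  Read 'b': push. Stack: dbebdb
  Read 'c': push. Stack: dbebdbc
  Read 'b': push. Stack: dbebdbcb
  Read 'a': push. Stack: dbebdbcba
Final stack: "dbebdbcba" (length 9)

9


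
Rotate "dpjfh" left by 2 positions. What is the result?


Input: "dpjfh", rotate left by 2
First 2 characters: "dp"
Remaining characters: "jfh"
Concatenate remaining + first: "jfh" + "dp" = "jfhdp"

jfhdp


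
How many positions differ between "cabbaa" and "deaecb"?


Comparing "cabbaa" and "deaecb" position by position:
  Position 0: 'c' vs 'd' => DIFFER
  Position 1: 'a' vs 'e' => DIFFER
  Position 2: 'b' vs 'a' => DIFFER
  Position 3: 'b' vs 'e' => DIFFER
  Position 4: 'a' vs 'c' => DIFFER
  Position 5: 'a' vs 'b' => DIFFER
Positions that differ: 6

6


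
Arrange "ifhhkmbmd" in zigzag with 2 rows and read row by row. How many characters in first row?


Zigzag "ifhhkmbmd" into 2 rows:
Placing characters:
  'i' => row 0
  'f' => row 1
  'h' => row 0
  'h' => row 1
  'k' => row 0
  'm' => row 1
  'b' => row 0
  'm' => row 1
  'd' => row 0
Rows:
  Row 0: "ihkbd"
  Row 1: "fhmm"
First row length: 5

5


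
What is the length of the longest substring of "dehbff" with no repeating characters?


Input: "dehbff"
Sliding window (track last position of each char):
  Position 0 ('d'): window [0,0] length 1 -- new best
  Position 1 ('e'): window [0,1] length 2 -- new best
  Position 2 ('h'): window [0,2] length 3 -- new best
  Position 3 ('b'): window [0,3] length 4 -- new best
  Position 4 ('f'): window [0,4] length 5 -- new best
  Position 5 ('f'): repeat (last at 4), move window start to 5
  Position 5 ('f'): window [5,5] length 1
Longest substring with no repeats: "dehbf" with length 5

5


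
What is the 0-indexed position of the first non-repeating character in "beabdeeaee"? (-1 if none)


Input: beabdeeaee
Character frequencies:
  'a': 2
  'b': 2
  'd': 1
  'e': 5
Scanning left to right for freq == 1:
  Position 0 ('b'): freq=2, skip
  Position 1 ('e'): freq=5, skip
  Position 2 ('a'): freq=2, skip
  Position 3 ('b'): freq=2, skip
  Position 4 ('d'): unique! => answer = 4

4


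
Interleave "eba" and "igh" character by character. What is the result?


Interleaving "eba" and "igh":
  Position 0: 'e' from first, 'i' from second => "ei"
  Position 1: 'b' from first, 'g' from second => "bg"
  Position 2: 'a' from first, 'h' from second => "ah"
Result: eibgah

eibgah


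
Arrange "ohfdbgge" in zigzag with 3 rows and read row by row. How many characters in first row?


Zigzag "ohfdbgge" into 3 rows:
Placing characters:
  'o' => row 0
  'h' => row 1
  'f' => row 2
  'd' => row 1
  'b' => row 0
  'g' => row 1
  'g' => row 2
  'e' => row 1
Rows:
  Row 0: "ob"
  Row 1: "hdge"
  Row 2: "fg"
First row length: 2

2


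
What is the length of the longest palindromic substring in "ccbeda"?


Input: "ccbeda"
Checking substrings for palindromes:
  [0:2] "cc" (len 2) => palindrome
Longest palindromic substring: "cc" with length 2

2


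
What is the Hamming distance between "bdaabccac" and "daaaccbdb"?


Comparing "bdaabccac" and "daaaccbdb" position by position:
  Position 0: 'b' vs 'd' => differ
  Position 1: 'd' vs 'a' => differ
  Position 2: 'a' vs 'a' => same
  Position 3: 'a' vs 'a' => same
  Position 4: 'b' vs 'c' => differ
  Position 5: 'c' vs 'c' => same
  Position 6: 'c' vs 'b' => differ
  Position 7: 'a' vs 'd' => differ
  Position 8: 'c' vs 'b' => differ
Total differences (Hamming distance): 6

6


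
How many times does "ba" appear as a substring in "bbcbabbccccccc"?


Searching for "ba" in "bbcbabbccccccc"
Scanning each position:
  Position 0: "bb" => no
  Position 1: "bc" => no
  Position 2: "cb" => no
  Position 3: "ba" => MATCH
  Position 4: "ab" => no
  Position 5: "bb" => no
  Position 6: "bc" => no
  Position 7: "cc" => no
  Position 8: "cc" => no
  Position 9: "cc" => no
  Position 10: "cc" => no
  Position 11: "cc" => no
  Position 12: "cc" => no
Total occurrences: 1

1


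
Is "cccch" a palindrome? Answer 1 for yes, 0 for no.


Input: cccch
Reversed: hcccc
  Compare pos 0 ('c') with pos 4 ('h'): MISMATCH
  Compare pos 1 ('c') with pos 3 ('c'): match
Result: not a palindrome

0


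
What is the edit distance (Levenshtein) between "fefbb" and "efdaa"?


Computing edit distance: "fefbb" -> "efdaa"
DP table:
           e    f    d    a    a
      0    1    2    3    4    5
  f   1    1    1    2    3    4
  e   2    1    2    2    3    4
  f   3    2    1    2    3    4
  b   4    3    2    2    3    4
  b   5    4    3    3    3    4
Edit distance = dp[5][5] = 4

4


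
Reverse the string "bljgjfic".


Input: bljgjfic
Reading characters right to left:
  Position 7: 'c'
  Position 6: 'i'
  Position 5: 'f'
  Position 4: 'j'
  Position 3: 'g'
  Position 2: 'j'
  Position 1: 'l'
  Position 0: 'b'
Reversed: cifjgjlb

cifjgjlb


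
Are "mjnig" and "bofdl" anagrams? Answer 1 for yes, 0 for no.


Strings: "mjnig", "bofdl"
Sorted first:  gijmn
Sorted second: bdflo
Differ at position 0: 'g' vs 'b' => not anagrams

0


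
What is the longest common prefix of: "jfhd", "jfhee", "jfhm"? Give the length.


Words: jfhd, jfhee, jfhm
  Position 0: all 'j' => match
  Position 1: all 'f' => match
  Position 2: all 'h' => match
  Position 3: ('d', 'e', 'm') => mismatch, stop
LCP = "jfh" (length 3)

3


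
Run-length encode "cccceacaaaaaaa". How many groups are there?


Input: cccceacaaaaaaa
Scanning for consecutive runs:
  Group 1: 'c' x 4 (positions 0-3)
  Group 2: 'e' x 1 (positions 4-4)
  Group 3: 'a' x 1 (positions 5-5)
  Group 4: 'c' x 1 (positions 6-6)
  Group 5: 'a' x 7 (positions 7-13)
Total groups: 5

5


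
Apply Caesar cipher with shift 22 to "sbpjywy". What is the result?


Caesar cipher: shift "sbpjywy" by 22
  's' (pos 18) + 22 = pos 14 = 'o'
  'b' (pos 1) + 22 = pos 23 = 'x'
  'p' (pos 15) + 22 = pos 11 = 'l'
  'j' (pos 9) + 22 = pos 5 = 'f'
  'y' (pos 24) + 22 = pos 20 = 'u'
  'w' (pos 22) + 22 = pos 18 = 's'
  'y' (pos 24) + 22 = pos 20 = 'u'
Result: oxlfusu

oxlfusu


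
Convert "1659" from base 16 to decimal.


Input: "1659" in base 16
Positional expansion:
  Digit '1' (value 1) x 16^3 = 4096
  Digit '6' (value 6) x 16^2 = 1536
  Digit '5' (value 5) x 16^1 = 80
  Digit '9' (value 9) x 16^0 = 9
Sum = 5721

5721


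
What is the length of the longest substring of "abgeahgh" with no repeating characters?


Input: "abgeahgh"
Sliding window (track last position of each char):
  Position 0 ('a'): window [0,0] length 1 -- new best
  Position 1 ('b'): window [0,1] length 2 -- new best
  Position 2 ('g'): window [0,2] length 3 -- new best
  Position 3 ('e'): window [0,3] length 4 -- new best
  Position 4 ('a'): repeat (last at 0), move window start to 1
  Position 4 ('a'): window [1,4] length 4
  Position 5 ('h'): window [1,5] length 5 -- new best
  Position 6 ('g'): repeat (last at 2), move window start to 3
  Position 6 ('g'): window [3,6] length 4
  Position 7 ('h'): repeat (last at 5), move window start to 6
  Position 7 ('h'): window [6,7] length 2
Longest substring with no repeats: "bgeah" with length 5

5


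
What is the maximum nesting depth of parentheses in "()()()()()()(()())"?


Input: "()()()()()()(()())"
Tracking depth:
  Position 0 '(': depth becomes 1
  Position 1 ')': depth becomes 0
  Position 2 '(': depth becomes 1
  Position 3 ')': depth becomes 0
  Position 4 '(': depth becomes 1
  Position 5 ')': depth becomes 0
  Position 6 '(': depth becomes 1
  Position 7 ')': depth becomes 0
  Position 8 '(': depth becomes 1
  Position 9 ')': depth becomes 0
  Position 10 '(': depth becomes 1
  Position 11 ')': depth becomes 0
  Position 12 '(': depth becomes 1
  Position 13 '(': depth becomes 2
  Position 14 ')': depth becomes 1
  Position 15 '(': depth becomes 2
  Position 16 ')': depth becomes 1
  Position 17 ')': depth becomes 0
Maximum depth reached: 2

2


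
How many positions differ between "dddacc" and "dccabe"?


Comparing "dddacc" and "dccabe" position by position:
  Position 0: 'd' vs 'd' => same
  Position 1: 'd' vs 'c' => DIFFER
  Position 2: 'd' vs 'c' => DIFFER
  Position 3: 'a' vs 'a' => same
  Position 4: 'c' vs 'b' => DIFFER
  Position 5: 'c' vs 'e' => DIFFER
Positions that differ: 4

4


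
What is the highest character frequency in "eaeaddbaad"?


Input: eaeaddbaad
Character counts:
  'a': 4
  'b': 1
  'd': 3
  'e': 2
Maximum frequency: 4

4


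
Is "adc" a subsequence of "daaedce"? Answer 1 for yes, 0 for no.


Check if "adc" is a subsequence of "daaedce"
Greedy scan:
  Position 0 ('d'): no match needed
  Position 1 ('a'): matches sub[0] = 'a'
  Position 2 ('a'): no match needed
  Position 3 ('e'): no match needed
  Position 4 ('d'): matches sub[1] = 'd'
  Position 5 ('c'): matches sub[2] = 'c'
  Position 6 ('e'): no match needed
All 3 characters matched => is a subsequence

1


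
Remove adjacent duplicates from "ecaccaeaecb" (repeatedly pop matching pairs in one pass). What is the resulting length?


Input: ecaccaeaecb
Stack-based adjacent duplicate removal:
  Read 'e': push. Stack: e
  Read 'c': push. Stack: ec
  Read 'a': push. Stack: eca
  Read 'c': push. Stack: ecac
  Read 'c': matches stack top 'c' => pop. Stack: eca
  Read 'a': matches stack top 'a' => pop. Stack: ec
  Read 'e': push. Stack: ece
  Read 'a': push. Stack: ecea
  Read 'e': push. Stack: eceae
  Read 'c': push. Stack: eceaec
  Read 'b': push. Stack: eceaecb
Final stack: "eceaecb" (length 7)

7


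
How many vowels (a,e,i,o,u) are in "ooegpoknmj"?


Input: ooegpoknmj
Checking each character:
  'o' at position 0: vowel (running total: 1)
  'o' at position 1: vowel (running total: 2)
  'e' at position 2: vowel (running total: 3)
  'g' at position 3: consonant
  'p' at position 4: consonant
  'o' at position 5: vowel (running total: 4)
  'k' at position 6: consonant
  'n' at position 7: consonant
  'm' at position 8: consonant
  'j' at position 9: consonant
Total vowels: 4

4


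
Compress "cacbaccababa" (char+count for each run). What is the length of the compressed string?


Input: cacbaccababa
Runs:
  'c' x 1 => "c1"
  'a' x 1 => "a1"
  'c' x 1 => "c1"
  'b' x 1 => "b1"
  'a' x 1 => "a1"
  'c' x 2 => "c2"
  'a' x 1 => "a1"
  'b' x 1 => "b1"
  'a' x 1 => "a1"
  'b' x 1 => "b1"
  'a' x 1 => "a1"
Compressed: "c1a1c1b1a1c2a1b1a1b1a1"
Compressed length: 22

22


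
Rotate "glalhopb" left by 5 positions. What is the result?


Input: "glalhopb", rotate left by 5
First 5 characters: "glalh"
Remaining characters: "opb"
Concatenate remaining + first: "opb" + "glalh" = "opbglalh"

opbglalh


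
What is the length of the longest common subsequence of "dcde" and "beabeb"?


LCS of "dcde" and "beabeb"
DP table:
           b    e    a    b    e    b
      0    0    0    0    0    0    0
  d   0    0    0    0    0    0    0
  c   0    0    0    0    0    0    0
  d   0    0    0    0    0    0    0
  e   0    0    1    1    1    1    1
LCS length = dp[4][6] = 1

1


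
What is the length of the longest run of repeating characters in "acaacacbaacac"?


Input: "acaacacbaacac"
Scanning for longest run:
  Position 1 ('c'): new char, reset run to 1
  Position 2 ('a'): new char, reset run to 1
  Position 3 ('a'): continues run of 'a', length=2
  Position 4 ('c'): new char, reset run to 1
  Position 5 ('a'): new char, reset run to 1
  Position 6 ('c'): new char, reset run to 1
  Position 7 ('b'): new char, reset run to 1
  Position 8 ('a'): new char, reset run to 1
  Position 9 ('a'): continues run of 'a', length=2
  Position 10 ('c'): new char, reset run to 1
  Position 11 ('a'): new char, reset run to 1
  Position 12 ('c'): new char, reset run to 1
Longest run: 'a' with length 2

2


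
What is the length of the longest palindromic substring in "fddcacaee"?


Input: "fddcacaee"
Checking substrings for palindromes:
  [3:6] "cac" (len 3) => palindrome
  [4:7] "aca" (len 3) => palindrome
  [1:3] "dd" (len 2) => palindrome
  [7:9] "ee" (len 2) => palindrome
Longest palindromic substring: "cac" with length 3

3


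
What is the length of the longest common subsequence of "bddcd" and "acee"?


LCS of "bddcd" and "acee"
DP table:
           a    c    e    e
      0    0    0    0    0
  b   0    0    0    0    0
  d   0    0    0    0    0
  d   0    0    0    0    0
  c   0    0    1    1    1
  d   0    0    1    1    1
LCS length = dp[5][4] = 1

1


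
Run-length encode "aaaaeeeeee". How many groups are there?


Input: aaaaeeeeee
Scanning for consecutive runs:
  Group 1: 'a' x 4 (positions 0-3)
  Group 2: 'e' x 6 (positions 4-9)
Total groups: 2

2


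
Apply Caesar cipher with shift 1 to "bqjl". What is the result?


Caesar cipher: shift "bqjl" by 1
  'b' (pos 1) + 1 = pos 2 = 'c'
  'q' (pos 16) + 1 = pos 17 = 'r'
  'j' (pos 9) + 1 = pos 10 = 'k'
  'l' (pos 11) + 1 = pos 12 = 'm'
Result: crkm

crkm


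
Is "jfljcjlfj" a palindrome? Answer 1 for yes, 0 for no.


Input: jfljcjlfj
Reversed: jfljcjlfj
  Compare pos 0 ('j') with pos 8 ('j'): match
  Compare pos 1 ('f') with pos 7 ('f'): match
  Compare pos 2 ('l') with pos 6 ('l'): match
  Compare pos 3 ('j') with pos 5 ('j'): match
Result: palindrome

1


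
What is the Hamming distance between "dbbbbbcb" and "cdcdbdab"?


Comparing "dbbbbbcb" and "cdcdbdab" position by position:
  Position 0: 'd' vs 'c' => differ
  Position 1: 'b' vs 'd' => differ
  Position 2: 'b' vs 'c' => differ
  Position 3: 'b' vs 'd' => differ
  Position 4: 'b' vs 'b' => same
  Position 5: 'b' vs 'd' => differ
  Position 6: 'c' vs 'a' => differ
  Position 7: 'b' vs 'b' => same
Total differences (Hamming distance): 6

6


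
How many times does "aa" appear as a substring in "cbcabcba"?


Searching for "aa" in "cbcabcba"
Scanning each position:
  Position 0: "cb" => no
  Position 1: "bc" => no
  Position 2: "ca" => no
  Position 3: "ab" => no
  Position 4: "bc" => no
  Position 5: "cb" => no
  Position 6: "ba" => no
Total occurrences: 0

0


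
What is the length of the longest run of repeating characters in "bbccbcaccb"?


Input: "bbccbcaccb"
Scanning for longest run:
  Position 1 ('b'): continues run of 'b', length=2
  Position 2 ('c'): new char, reset run to 1
  Position 3 ('c'): continues run of 'c', length=2
  Position 4 ('b'): new char, reset run to 1
  Position 5 ('c'): new char, reset run to 1
  Position 6 ('a'): new char, reset run to 1
  Position 7 ('c'): new char, reset run to 1
  Position 8 ('c'): continues run of 'c', length=2
  Position 9 ('b'): new char, reset run to 1
Longest run: 'b' with length 2

2


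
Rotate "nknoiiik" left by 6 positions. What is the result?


Input: "nknoiiik", rotate left by 6
First 6 characters: "nknoii"
Remaining characters: "ik"
Concatenate remaining + first: "ik" + "nknoii" = "iknknoii"

iknknoii


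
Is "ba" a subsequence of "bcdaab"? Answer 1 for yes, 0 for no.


Check if "ba" is a subsequence of "bcdaab"
Greedy scan:
  Position 0 ('b'): matches sub[0] = 'b'
  Position 1 ('c'): no match needed
  Position 2 ('d'): no match needed
  Position 3 ('a'): matches sub[1] = 'a'
  Position 4 ('a'): no match needed
  Position 5 ('b'): no match needed
All 2 characters matched => is a subsequence

1


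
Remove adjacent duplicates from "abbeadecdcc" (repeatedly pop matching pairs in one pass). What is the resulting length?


Input: abbeadecdcc
Stack-based adjacent duplicate removal:
  Read 'a': push. Stack: a
  Read 'b': push. Stack: ab
  Read 'b': matches stack top 'b' => pop. Stack: a
  Read 'e': push. Stack: ae
  Read 'a': push. Stack: aea
  Read 'd': push. Stack: aead
  Read 'e': push. Stack: aeade
  Read 'c': push. Stack: aeadec
  Read 'd': push. Stack: aeadecd
  Read 'c': push. Stack: aeadecdc
  Read 'c': matches stack top 'c' => pop. Stack: aeadecd
Final stack: "aeadecd" (length 7)

7


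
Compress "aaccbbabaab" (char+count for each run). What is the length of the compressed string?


Input: aaccbbabaab
Runs:
  'a' x 2 => "a2"
  'c' x 2 => "c2"
  'b' x 2 => "b2"
  'a' x 1 => "a1"
  'b' x 1 => "b1"
  'a' x 2 => "a2"
  'b' x 1 => "b1"
Compressed: "a2c2b2a1b1a2b1"
Compressed length: 14

14


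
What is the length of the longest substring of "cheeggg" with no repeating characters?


Input: "cheeggg"
Sliding window (track last position of each char):
  Position 0 ('c'): window [0,0] length 1 -- new best
  Position 1 ('h'): window [0,1] length 2 -- new best
  Position 2 ('e'): window [0,2] length 3 -- new best
  Position 3 ('e'): repeat (last at 2), move window start to 3
  Position 3 ('e'): window [3,3] length 1
  Position 4 ('g'): window [3,4] length 2
  Position 5 ('g'): repeat (last at 4), move window start to 5
  Position 5 ('g'): window [5,5] length 1
  Position 6 ('g'): repeat (last at 5), move window start to 6
  Position 6 ('g'): window [6,6] length 1
Longest substring with no repeats: "che" with length 3

3


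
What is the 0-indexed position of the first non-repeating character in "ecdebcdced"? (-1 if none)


Input: ecdebcdced
Character frequencies:
  'b': 1
  'c': 3
  'd': 3
  'e': 3
Scanning left to right for freq == 1:
  Position 0 ('e'): freq=3, skip
  Position 1 ('c'): freq=3, skip
  Position 2 ('d'): freq=3, skip
  Position 3 ('e'): freq=3, skip
  Position 4 ('b'): unique! => answer = 4

4


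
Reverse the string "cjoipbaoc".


Input: cjoipbaoc
Reading characters right to left:
  Position 8: 'c'
  Position 7: 'o'
  Position 6: 'a'
  Position 5: 'b'
  Position 4: 'p'
  Position 3: 'i'
  Position 2: 'o'
  Position 1: 'j'
  Position 0: 'c'
Reversed: coabpiojc

coabpiojc


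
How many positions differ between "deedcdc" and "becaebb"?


Comparing "deedcdc" and "becaebb" position by position:
  Position 0: 'd' vs 'b' => DIFFER
  Position 1: 'e' vs 'e' => same
  Position 2: 'e' vs 'c' => DIFFER
  Position 3: 'd' vs 'a' => DIFFER
  Position 4: 'c' vs 'e' => DIFFER
  Position 5: 'd' vs 'b' => DIFFER
  Position 6: 'c' vs 'b' => DIFFER
Positions that differ: 6

6


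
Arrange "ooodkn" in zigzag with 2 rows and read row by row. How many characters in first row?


Zigzag "ooodkn" into 2 rows:
Placing characters:
  'o' => row 0
  'o' => row 1
  'o' => row 0
  'd' => row 1
  'k' => row 0
  'n' => row 1
Rows:
  Row 0: "ook"
  Row 1: "odn"
First row length: 3

3


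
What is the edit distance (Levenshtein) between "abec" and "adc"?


Computing edit distance: "abec" -> "adc"
DP table:
           a    d    c
      0    1    2    3
  a   1    0    1    2
  b   2    1    1    2
  e   3    2    2    2
  c   4    3    3    2
Edit distance = dp[4][3] = 2

2


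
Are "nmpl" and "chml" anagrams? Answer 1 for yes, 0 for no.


Strings: "nmpl", "chml"
Sorted first:  lmnp
Sorted second: chlm
Differ at position 0: 'l' vs 'c' => not anagrams

0


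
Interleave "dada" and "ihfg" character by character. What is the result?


Interleaving "dada" and "ihfg":
  Position 0: 'd' from first, 'i' from second => "di"
  Position 1: 'a' from first, 'h' from second => "ah"
  Position 2: 'd' from first, 'f' from second => "df"
  Position 3: 'a' from first, 'g' from second => "ag"
Result: diahdfag

diahdfag


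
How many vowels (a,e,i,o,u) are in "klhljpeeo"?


Input: klhljpeeo
Checking each character:
  'k' at position 0: consonant
  'l' at position 1: consonant
  'h' at position 2: consonant
  'l' at position 3: consonant
  'j' at position 4: consonant
  'p' at position 5: consonant
  'e' at position 6: vowel (running total: 1)
  'e' at position 7: vowel (running total: 2)
  'o' at position 8: vowel (running total: 3)
Total vowels: 3

3


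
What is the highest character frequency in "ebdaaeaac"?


Input: ebdaaeaac
Character counts:
  'a': 4
  'b': 1
  'c': 1
  'd': 1
  'e': 2
Maximum frequency: 4

4


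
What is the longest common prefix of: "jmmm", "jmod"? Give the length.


Words: jmmm, jmod
  Position 0: all 'j' => match
  Position 1: all 'm' => match
  Position 2: ('m', 'o') => mismatch, stop
LCP = "jm" (length 2)

2


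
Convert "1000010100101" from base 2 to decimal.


Input: "1000010100101" in base 2
Positional expansion:
  Digit '1' (value 1) x 2^12 = 4096
  Digit '0' (value 0) x 2^11 = 0
  Digit '0' (value 0) x 2^10 = 0
  Digit '0' (value 0) x 2^9 = 0
  Digit '0' (value 0) x 2^8 = 0
  Digit '1' (value 1) x 2^7 = 128
  Digit '0' (value 0) x 2^6 = 0
  Digit '1' (value 1) x 2^5 = 32
  Digit '0' (value 0) x 2^4 = 0
  Digit '0' (value 0) x 2^3 = 0
  Digit '1' (value 1) x 2^2 = 4
  Digit '0' (value 0) x 2^1 = 0
  Digit '1' (value 1) x 2^0 = 1
Sum = 4261

4261


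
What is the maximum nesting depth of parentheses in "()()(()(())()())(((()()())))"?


Input: "()()(()(())()())(((()()())))"
Tracking depth:
  Position 0 '(': depth becomes 1
  Position 1 ')': depth becomes 0
  Position 2 '(': depth becomes 1
  Position 3 ')': depth becomes 0
  Position 4 '(': depth becomes 1
  Position 5 '(': depth becomes 2
  Position 6 ')': depth becomes 1
  Position 7 '(': depth becomes 2
  Position 8 '(': depth becomes 3
  Position 9 ')': depth becomes 2
  Position 10 ')': depth becomes 1
  Position 11 '(': depth becomes 2
  Position 12 ')': depth becomes 1
  Position 13 '(': depth becomes 2
  Position 14 ')': depth becomes 1
  Position 15 ')': depth becomes 0
  Position 16 '(': depth becomes 1
  Position 17 '(': depth becomes 2
  Position 18 '(': depth becomes 3
  Position 19 '(': depth becomes 4
  Position 20 ')': depth becomes 3
  Position 21 '(': depth becomes 4
  Position 22 ')': depth becomes 3
  Position 23 '(': depth becomes 4
  Position 24 ')': depth becomes 3
  Position 25 ')': depth becomes 2
  Position 26 ')': depth becomes 1
  Position 27 ')': depth becomes 0
Maximum depth reached: 4

4


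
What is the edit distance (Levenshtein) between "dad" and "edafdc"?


Computing edit distance: "dad" -> "edafdc"
DP table:
           e    d    a    f    d    c
      0    1    2    3    4    5    6
  d   1    1    1    2    3    4    5
  a   2    2    2    1    2    3    4
  d   3    3    2    2    2    2    3
Edit distance = dp[3][6] = 3

3


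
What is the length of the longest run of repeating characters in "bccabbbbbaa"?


Input: "bccabbbbbaa"
Scanning for longest run:
  Position 1 ('c'): new char, reset run to 1
  Position 2 ('c'): continues run of 'c', length=2
  Position 3 ('a'): new char, reset run to 1
  Position 4 ('b'): new char, reset run to 1
  Position 5 ('b'): continues run of 'b', length=2
  Position 6 ('b'): continues run of 'b', length=3
  Position 7 ('b'): continues run of 'b', length=4
  Position 8 ('b'): continues run of 'b', length=5
  Position 9 ('a'): new char, reset run to 1
  Position 10 ('a'): continues run of 'a', length=2
Longest run: 'b' with length 5

5


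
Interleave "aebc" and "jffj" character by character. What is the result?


Interleaving "aebc" and "jffj":
  Position 0: 'a' from first, 'j' from second => "aj"
  Position 1: 'e' from first, 'f' from second => "ef"
  Position 2: 'b' from first, 'f' from second => "bf"
  Position 3: 'c' from first, 'j' from second => "cj"
Result: ajefbfcj

ajefbfcj


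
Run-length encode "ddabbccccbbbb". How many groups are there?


Input: ddabbccccbbbb
Scanning for consecutive runs:
  Group 1: 'd' x 2 (positions 0-1)
  Group 2: 'a' x 1 (positions 2-2)
  Group 3: 'b' x 2 (positions 3-4)
  Group 4: 'c' x 4 (positions 5-8)
  Group 5: 'b' x 4 (positions 9-12)
Total groups: 5

5


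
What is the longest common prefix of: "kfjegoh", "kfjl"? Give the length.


Words: kfjegoh, kfjl
  Position 0: all 'k' => match
  Position 1: all 'f' => match
  Position 2: all 'j' => match
  Position 3: ('e', 'l') => mismatch, stop
LCP = "kfj" (length 3)

3


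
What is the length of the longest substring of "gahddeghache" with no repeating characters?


Input: "gahddeghache"
Sliding window (track last position of each char):
  Position 0 ('g'): window [0,0] length 1 -- new best
  Position 1 ('a'): window [0,1] length 2 -- new best
  Position 2 ('h'): window [0,2] length 3 -- new best
  Position 3 ('d'): window [0,3] length 4 -- new best
  Position 4 ('d'): repeat (last at 3), move window start to 4
  Position 4 ('d'): window [4,4] length 1
  Position 5 ('e'): window [4,5] length 2
  Position 6 ('g'): window [4,6] length 3
  Position 7 ('h'): window [4,7] length 4
  Position 8 ('a'): window [4,8] length 5 -- new best
  Position 9 ('c'): window [4,9] length 6 -- new best
  Position 10 ('h'): repeat (last at 7), move window start to 8
  Position 10 ('h'): window [8,10] length 3
  Position 11 ('e'): window [8,11] length 4
Longest substring with no repeats: "deghac" with length 6

6


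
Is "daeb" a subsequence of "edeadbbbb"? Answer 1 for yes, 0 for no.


Check if "daeb" is a subsequence of "edeadbbbb"
Greedy scan:
  Position 0 ('e'): no match needed
  Position 1 ('d'): matches sub[0] = 'd'
  Position 2 ('e'): no match needed
  Position 3 ('a'): matches sub[1] = 'a'
  Position 4 ('d'): no match needed
  Position 5 ('b'): no match needed
  Position 6 ('b'): no match needed
  Position 7 ('b'): no match needed
  Position 8 ('b'): no match needed
Only matched 2/4 characters => not a subsequence

0


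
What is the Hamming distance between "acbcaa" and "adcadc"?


Comparing "acbcaa" and "adcadc" position by position:
  Position 0: 'a' vs 'a' => same
  Position 1: 'c' vs 'd' => differ
  Position 2: 'b' vs 'c' => differ
  Position 3: 'c' vs 'a' => differ
  Position 4: 'a' vs 'd' => differ
  Position 5: 'a' vs 'c' => differ
Total differences (Hamming distance): 5

5


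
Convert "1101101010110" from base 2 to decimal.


Input: "1101101010110" in base 2
Positional expansion:
  Digit '1' (value 1) x 2^12 = 4096
  Digit '1' (value 1) x 2^11 = 2048
  Digit '0' (value 0) x 2^10 = 0
  Digit '1' (value 1) x 2^9 = 512
  Digit '1' (value 1) x 2^8 = 256
  Digit '0' (value 0) x 2^7 = 0
  Digit '1' (value 1) x 2^6 = 64
  Digit '0' (value 0) x 2^5 = 0
  Digit '1' (value 1) x 2^4 = 16
  Digit '0' (value 0) x 2^3 = 0
  Digit '1' (value 1) x 2^2 = 4
  Digit '1' (value 1) x 2^1 = 2
  Digit '0' (value 0) x 2^0 = 0
Sum = 6998

6998


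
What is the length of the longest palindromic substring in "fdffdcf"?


Input: "fdffdcf"
Checking substrings for palindromes:
  [1:5] "dffd" (len 4) => palindrome
  [0:3] "fdf" (len 3) => palindrome
  [2:4] "ff" (len 2) => palindrome
Longest palindromic substring: "dffd" with length 4

4


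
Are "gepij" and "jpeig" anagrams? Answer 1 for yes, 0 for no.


Strings: "gepij", "jpeig"
Sorted first:  egijp
Sorted second: egijp
Sorted forms match => anagrams

1


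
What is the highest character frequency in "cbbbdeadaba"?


Input: cbbbdeadaba
Character counts:
  'a': 3
  'b': 4
  'c': 1
  'd': 2
  'e': 1
Maximum frequency: 4

4


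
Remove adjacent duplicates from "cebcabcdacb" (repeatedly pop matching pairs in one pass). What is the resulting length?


Input: cebcabcdacb
Stack-based adjacent duplicate removal:
  Read 'c': push. Stack: c
  Read 'e': push. Stack: ce
  Read 'b': push. Stack: ceb
  Read 'c': push. Stack: cebc
  Read 'a': push. Stack: cebca
  Read 'b': push. Stack: cebcab
  Read 'c': push. Stack: cebcabc
  Read 'd': push. Stack: cebcabcd
  Read 'a': push. Stack: cebcabcda
  Read 'c': push. Stack: cebcabcdac
  Read 'b': push. Stack: cebcabcdacb
Final stack: "cebcabcdacb" (length 11)

11


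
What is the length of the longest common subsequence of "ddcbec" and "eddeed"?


LCS of "ddcbec" and "eddeed"
DP table:
           e    d    d    e    e    d
      0    0    0    0    0    0    0
  d   0    0    1    1    1    1    1
  d   0    0    1    2    2    2    2
  c   0    0    1    2    2    2    2
  b   0    0    1    2    2    2    2
  e   0    1    1    2    3    3    3
  c   0    1    1    2    3    3    3
LCS length = dp[6][6] = 3

3


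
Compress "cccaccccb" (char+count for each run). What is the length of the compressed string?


Input: cccaccccb
Runs:
  'c' x 3 => "c3"
  'a' x 1 => "a1"
  'c' x 4 => "c4"
  'b' x 1 => "b1"
Compressed: "c3a1c4b1"
Compressed length: 8

8


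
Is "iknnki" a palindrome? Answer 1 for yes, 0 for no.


Input: iknnki
Reversed: iknnki
  Compare pos 0 ('i') with pos 5 ('i'): match
  Compare pos 1 ('k') with pos 4 ('k'): match
  Compare pos 2 ('n') with pos 3 ('n'): match
Result: palindrome

1


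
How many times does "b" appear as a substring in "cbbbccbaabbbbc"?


Searching for "b" in "cbbbccbaabbbbc"
Scanning each position:
  Position 0: "c" => no
  Position 1: "b" => MATCH
  Position 2: "b" => MATCH
  Position 3: "b" => MATCH
  Position 4: "c" => no
  Position 5: "c" => no
  Position 6: "b" => MATCH
  Position 7: "a" => no
  Position 8: "a" => no
  Position 9: "b" => MATCH
  Position 10: "b" => MATCH
  Position 11: "b" => MATCH
  Position 12: "b" => MATCH
  Position 13: "c" => no
Total occurrences: 8

8


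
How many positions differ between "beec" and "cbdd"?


Comparing "beec" and "cbdd" position by position:
  Position 0: 'b' vs 'c' => DIFFER
  Position 1: 'e' vs 'b' => DIFFER
  Position 2: 'e' vs 'd' => DIFFER
  Position 3: 'c' vs 'd' => DIFFER
Positions that differ: 4

4


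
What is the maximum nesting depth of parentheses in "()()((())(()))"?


Input: "()()((())(()))"
Tracking depth:
  Position 0 '(': depth becomes 1
  Position 1 ')': depth becomes 0
  Position 2 '(': depth becomes 1
  Position 3 ')': depth becomes 0
  Position 4 '(': depth becomes 1
  Position 5 '(': depth becomes 2
  Position 6 '(': depth becomes 3
  Position 7 ')': depth becomes 2
  Position 8 ')': depth becomes 1
  Position 9 '(': depth becomes 2
  Position 10 '(': depth becomes 3
  Position 11 ')': depth becomes 2
  Position 12 ')': depth becomes 1
  Position 13 ')': depth becomes 0
Maximum depth reached: 3

3


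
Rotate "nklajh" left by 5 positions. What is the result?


Input: "nklajh", rotate left by 5
First 5 characters: "nklaj"
Remaining characters: "h"
Concatenate remaining + first: "h" + "nklaj" = "hnklaj"

hnklaj


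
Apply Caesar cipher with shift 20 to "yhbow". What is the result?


Caesar cipher: shift "yhbow" by 20
  'y' (pos 24) + 20 = pos 18 = 's'
  'h' (pos 7) + 20 = pos 1 = 'b'
  'b' (pos 1) + 20 = pos 21 = 'v'
  'o' (pos 14) + 20 = pos 8 = 'i'
  'w' (pos 22) + 20 = pos 16 = 'q'
Result: sbviq

sbviq


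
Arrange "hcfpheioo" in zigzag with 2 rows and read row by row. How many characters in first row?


Zigzag "hcfpheioo" into 2 rows:
Placing characters:
  'h' => row 0
  'c' => row 1
  'f' => row 0
  'p' => row 1
  'h' => row 0
  'e' => row 1
  'i' => row 0
  'o' => row 1
  'o' => row 0
Rows:
  Row 0: "hfhio"
  Row 1: "cpeo"
First row length: 5

5


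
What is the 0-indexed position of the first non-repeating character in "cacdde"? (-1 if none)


Input: cacdde
Character frequencies:
  'a': 1
  'c': 2
  'd': 2
  'e': 1
Scanning left to right for freq == 1:
  Position 0 ('c'): freq=2, skip
  Position 1 ('a'): unique! => answer = 1

1


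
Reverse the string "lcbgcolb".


Input: lcbgcolb
Reading characters right to left:
  Position 7: 'b'
  Position 6: 'l'
  Position 5: 'o'
  Position 4: 'c'
  Position 3: 'g'
  Position 2: 'b'
  Position 1: 'c'
  Position 0: 'l'
Reversed: blocgbcl

blocgbcl


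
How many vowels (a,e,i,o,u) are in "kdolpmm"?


Input: kdolpmm
Checking each character:
  'k' at position 0: consonant
  'd' at position 1: consonant
  'o' at position 2: vowel (running total: 1)
  'l' at position 3: consonant
  'p' at position 4: consonant
  'm' at position 5: consonant
  'm' at position 6: consonant
Total vowels: 1

1


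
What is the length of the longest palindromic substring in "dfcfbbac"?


Input: "dfcfbbac"
Checking substrings for palindromes:
  [1:4] "fcf" (len 3) => palindrome
  [4:6] "bb" (len 2) => palindrome
Longest palindromic substring: "fcf" with length 3

3


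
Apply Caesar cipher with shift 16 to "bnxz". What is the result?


Caesar cipher: shift "bnxz" by 16
  'b' (pos 1) + 16 = pos 17 = 'r'
  'n' (pos 13) + 16 = pos 3 = 'd'
  'x' (pos 23) + 16 = pos 13 = 'n'
  'z' (pos 25) + 16 = pos 15 = 'p'
Result: rdnp

rdnp


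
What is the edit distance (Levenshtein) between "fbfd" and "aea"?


Computing edit distance: "fbfd" -> "aea"
DP table:
           a    e    a
      0    1    2    3
  f   1    1    2    3
  b   2    2    2    3
  f   3    3    3    3
  d   4    4    4    4
Edit distance = dp[4][3] = 4

4


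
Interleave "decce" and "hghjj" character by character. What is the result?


Interleaving "decce" and "hghjj":
  Position 0: 'd' from first, 'h' from second => "dh"
  Position 1: 'e' from first, 'g' from second => "eg"
  Position 2: 'c' from first, 'h' from second => "ch"
  Position 3: 'c' from first, 'j' from second => "cj"
  Position 4: 'e' from first, 'j' from second => "ej"
Result: dhegchcjej

dhegchcjej


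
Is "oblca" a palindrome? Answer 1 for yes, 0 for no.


Input: oblca
Reversed: aclbo
  Compare pos 0 ('o') with pos 4 ('a'): MISMATCH
  Compare pos 1 ('b') with pos 3 ('c'): MISMATCH
Result: not a palindrome

0


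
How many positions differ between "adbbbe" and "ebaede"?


Comparing "adbbbe" and "ebaede" position by position:
  Position 0: 'a' vs 'e' => DIFFER
  Position 1: 'd' vs 'b' => DIFFER
  Position 2: 'b' vs 'a' => DIFFER
  Position 3: 'b' vs 'e' => DIFFER
  Position 4: 'b' vs 'd' => DIFFER
  Position 5: 'e' vs 'e' => same
Positions that differ: 5

5


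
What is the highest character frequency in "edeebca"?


Input: edeebca
Character counts:
  'a': 1
  'b': 1
  'c': 1
  'd': 1
  'e': 3
Maximum frequency: 3

3


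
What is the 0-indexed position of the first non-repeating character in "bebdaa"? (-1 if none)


Input: bebdaa
Character frequencies:
  'a': 2
  'b': 2
  'd': 1
  'e': 1
Scanning left to right for freq == 1:
  Position 0 ('b'): freq=2, skip
  Position 1 ('e'): unique! => answer = 1

1


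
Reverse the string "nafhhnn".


Input: nafhhnn
Reading characters right to left:
  Position 6: 'n'
  Position 5: 'n'
  Position 4: 'h'
  Position 3: 'h'
  Position 2: 'f'
  Position 1: 'a'
  Position 0: 'n'
Reversed: nnhhfan

nnhhfan


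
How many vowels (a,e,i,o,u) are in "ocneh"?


Input: ocneh
Checking each character:
  'o' at position 0: vowel (running total: 1)
  'c' at position 1: consonant
  'n' at position 2: consonant
  'e' at position 3: vowel (running total: 2)
  'h' at position 4: consonant
Total vowels: 2

2


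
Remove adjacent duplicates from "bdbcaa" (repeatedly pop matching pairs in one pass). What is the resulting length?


Input: bdbcaa
Stack-based adjacent duplicate removal:
  Read 'b': push. Stack: b
  Read 'd': push. Stack: bd
  Read 'b': push. Stack: bdb
  Read 'c': push. Stack: bdbc
  Read 'a': push. Stack: bdbca
  Read 'a': matches stack top 'a' => pop. Stack: bdbc
Final stack: "bdbc" (length 4)

4


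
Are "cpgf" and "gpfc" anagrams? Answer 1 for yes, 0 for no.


Strings: "cpgf", "gpfc"
Sorted first:  cfgp
Sorted second: cfgp
Sorted forms match => anagrams

1


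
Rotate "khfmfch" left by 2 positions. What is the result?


Input: "khfmfch", rotate left by 2
First 2 characters: "kh"
Remaining characters: "fmfch"
Concatenate remaining + first: "fmfch" + "kh" = "fmfchkh"

fmfchkh


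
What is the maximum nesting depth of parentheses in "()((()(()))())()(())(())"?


Input: "()((()(()))())()(())(())"
Tracking depth:
  Position 0 '(': depth becomes 1
  Position 1 ')': depth becomes 0
  Position 2 '(': depth becomes 1
  Position 3 '(': depth becomes 2
  Position 4 '(': depth becomes 3
  Position 5 ')': depth becomes 2
  Position 6 '(': depth becomes 3
  Position 7 '(': depth becomes 4
  Position 8 ')': depth becomes 3
  Position 9 ')': depth becomes 2
  Position 10 ')': depth becomes 1
  Position 11 '(': depth becomes 2
  Position 12 ')': depth becomes 1
  Position 13 ')': depth becomes 0
  Position 14 '(': depth becomes 1
  Position 15 ')': depth becomes 0
  Position 16 '(': depth becomes 1
  Position 17 '(': depth becomes 2
  Position 18 ')': depth becomes 1
  Position 19 ')': depth becomes 0
  Position 20 '(': depth becomes 1
  Position 21 '(': depth becomes 2
  Position 22 ')': depth becomes 1
  Position 23 ')': depth becomes 0
Maximum depth reached: 4

4


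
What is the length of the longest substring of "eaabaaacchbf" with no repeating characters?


Input: "eaabaaacchbf"
Sliding window (track last position of each char):
  Position 0 ('e'): window [0,0] length 1 -- new best
  Position 1 ('a'): window [0,1] length 2 -- new best
  Position 2 ('a'): repeat (last at 1), move window start to 2
  Position 2 ('a'): window [2,2] length 1
  Position 3 ('b'): window [2,3] length 2
  Position 4 ('a'): repeat (last at 2), move window start to 3
  Position 4 ('a'): window [3,4] length 2
  Position 5 ('a'): repeat (last at 4), move window start to 5
  Position 5 ('a'): window [5,5] length 1
  Position 6 ('a'): repeat (last at 5), move window start to 6
  Position 6 ('a'): window [6,6] length 1
  Position 7 ('c'): window [6,7] length 2
  Position 8 ('c'): repeat (last at 7), move window start to 8
  Position 8 ('c'): window [8,8] length 1
  Position 9 ('h'): window [8,9] length 2
  Position 10 ('b'): window [8,10] length 3 -- new best
  Position 11 ('f'): window [8,11] length 4 -- new best
Longest substring with no repeats: "chbf" with length 4

4
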